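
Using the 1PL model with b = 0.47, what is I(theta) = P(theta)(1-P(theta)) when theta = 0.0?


P = 1/(1+exp(-(0.0-0.47))) = 0.3846
I = P*(1-P) = 0.3846 * 0.6154
I = 0.2367

0.2367


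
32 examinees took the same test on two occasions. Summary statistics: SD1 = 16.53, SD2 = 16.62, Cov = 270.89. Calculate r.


r = cov(X,Y) / (SD_X * SD_Y)
r = 270.89 / (16.53 * 16.62)
r = 270.89 / 274.7286
r = 0.986

0.986


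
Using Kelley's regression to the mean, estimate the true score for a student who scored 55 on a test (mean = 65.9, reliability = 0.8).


T_est = rxx * X + (1 - rxx) * mean
T_est = 0.8 * 55 + 0.2 * 65.9
T_est = 44.0 + 13.18
T_est = 57.18

57.18


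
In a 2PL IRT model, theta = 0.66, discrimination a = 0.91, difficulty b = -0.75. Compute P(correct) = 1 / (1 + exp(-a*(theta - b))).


a*(theta - b) = 0.91 * (0.66 - -0.75) = 1.2831
exp(-1.2831) = 0.2772
P = 1 / (1 + 0.2772)
P = 0.783

0.783


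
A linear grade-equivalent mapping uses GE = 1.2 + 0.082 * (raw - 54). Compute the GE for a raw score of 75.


raw - median = 75 - 54 = 21
slope * diff = 0.082 * 21 = 1.722
GE = 1.2 + 1.722
GE = 2.922

2.922


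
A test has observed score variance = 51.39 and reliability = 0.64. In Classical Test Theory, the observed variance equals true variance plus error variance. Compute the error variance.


var_true = rxx * var_obs = 0.64 * 51.39 = 32.8896
var_error = var_obs - var_true
var_error = 51.39 - 32.8896
var_error = 18.5004

18.5004


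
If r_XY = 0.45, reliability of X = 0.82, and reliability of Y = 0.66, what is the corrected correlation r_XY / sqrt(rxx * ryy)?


r_corrected = rxy / sqrt(rxx * ryy)
= 0.45 / sqrt(0.82 * 0.66)
= 0.45 / sqrt(0.5412)
= 0.45 / 0.735663
r_corrected = 0.6117

0.6117


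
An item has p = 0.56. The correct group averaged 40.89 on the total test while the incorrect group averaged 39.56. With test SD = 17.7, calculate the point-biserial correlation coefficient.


q = 1 - p = 0.44
rpb = ((M1 - M0) / SD) * sqrt(p * q)
rpb = ((40.89 - 39.56) / 17.7) * sqrt(0.56 * 0.44)
rpb = 0.0373

0.0373


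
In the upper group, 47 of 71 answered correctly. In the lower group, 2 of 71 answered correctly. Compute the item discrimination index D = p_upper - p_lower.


p_upper = 47/71 = 0.662
p_lower = 2/71 = 0.0282
D = 0.662 - 0.0282 = 0.6338

0.6338


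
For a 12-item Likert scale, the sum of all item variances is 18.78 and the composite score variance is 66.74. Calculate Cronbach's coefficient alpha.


alpha = (k/(k-1)) * (1 - sum(si^2)/s_total^2)
= (12/11) * (1 - 18.78/66.74)
alpha = 0.7839

0.7839


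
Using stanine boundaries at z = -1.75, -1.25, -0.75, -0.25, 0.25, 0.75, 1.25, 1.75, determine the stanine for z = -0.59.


Stanine boundaries: [-1.75, -1.25, -0.75, -0.25, 0.25, 0.75, 1.25, 1.75]
z = -0.59
Check each boundary:
  z >= -1.75 -> could be stanine 2
  z >= -1.25 -> could be stanine 3
  z >= -0.75 -> could be stanine 4
  z < -0.25
  z < 0.25
  z < 0.75
  z < 1.25
  z < 1.75
Highest qualifying boundary gives stanine = 4

4


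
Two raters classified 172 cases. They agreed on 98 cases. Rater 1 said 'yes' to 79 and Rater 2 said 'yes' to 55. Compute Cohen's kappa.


P_o = 98/172 = 0.569767
P_e = (79*55 + 93*117) / 29584 = 0.51467
kappa = (P_o - P_e) / (1 - P_e)
kappa = (0.569767 - 0.51467) / (1 - 0.51467)
kappa = 0.1135

0.1135


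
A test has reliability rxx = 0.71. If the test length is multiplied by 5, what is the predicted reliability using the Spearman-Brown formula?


r_new = (n * rxx) / (1 + (n-1) * rxx)
r_new = (5 * 0.71) / (1 + 4 * 0.71)
r_new = 3.55 / 3.84
r_new = 0.9245

0.9245


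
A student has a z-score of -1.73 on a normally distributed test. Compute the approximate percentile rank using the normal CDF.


CDF(z) = 0.5 * (1 + erf(z/sqrt(2)))
erf(-1.2233) = -0.9164
CDF = 0.0418
Percentile rank = 0.0418 * 100 = 4.18

4.18


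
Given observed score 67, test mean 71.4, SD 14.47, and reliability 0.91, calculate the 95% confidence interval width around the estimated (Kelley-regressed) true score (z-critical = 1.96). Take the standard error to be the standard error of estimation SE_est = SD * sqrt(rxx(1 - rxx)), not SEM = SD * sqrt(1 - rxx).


True score estimate = 0.91*67 + 0.09*71.4 = 67.396
SE_est = SD * sqrt(rxx * (1 - rxx)) = 14.47 * sqrt(0.91 * 0.09) = 14.47 * sqrt(0.0819) = 4.14105
CI = T_est +/- z * SE_est, so width = 2 * z * SE_est = 2 * 1.96 * 4.14105
Width = 16.2329

16.2329


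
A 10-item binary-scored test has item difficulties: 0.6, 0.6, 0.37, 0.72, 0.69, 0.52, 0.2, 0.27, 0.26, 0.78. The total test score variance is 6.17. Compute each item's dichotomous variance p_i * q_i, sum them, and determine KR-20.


For each item, compute p_i * q_i:
  Item 1: 0.6 * 0.4 = 0.24
  Item 2: 0.6 * 0.4 = 0.24
  Item 3: 0.37 * 0.63 = 0.2331
  Item 4: 0.72 * 0.28 = 0.2016
  Item 5: 0.69 * 0.31 = 0.2139
  Item 6: 0.52 * 0.48 = 0.2496
  Item 7: 0.2 * 0.8 = 0.16
  Item 8: 0.27 * 0.73 = 0.1971
  Item 9: 0.26 * 0.74 = 0.1924
  Item 10: 0.78 * 0.22 = 0.1716
Sum(p_i * q_i) = 0.24 + 0.24 + 0.2331 + 0.2016 + 0.2139 + 0.2496 + 0.16 + 0.1971 + 0.1924 + 0.1716 = 2.0993
KR-20 = (k/(k-1)) * (1 - Sum(p_i*q_i) / Var_total)
= (10/9) * (1 - 2.0993/6.17)
= 1.1111 * 0.6598
KR-20 = 0.7331

0.7331


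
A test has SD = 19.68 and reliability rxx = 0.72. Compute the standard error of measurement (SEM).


SEM = SD * sqrt(1 - rxx)
SEM = 19.68 * sqrt(1 - 0.72)
SEM = 19.68 * sqrt(0.28) = 19.68 * 0.52915
SEM = 10.4137

10.4137


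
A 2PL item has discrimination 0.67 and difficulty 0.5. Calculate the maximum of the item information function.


For 2PL, max info at theta = b = 0.5
I_max = a^2 / 4 = 0.67^2 / 4
= 0.4489 / 4
I_max = 0.1122

0.1122


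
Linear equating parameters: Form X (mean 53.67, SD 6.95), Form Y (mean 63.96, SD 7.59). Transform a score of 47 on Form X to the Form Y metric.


slope = SD_Y / SD_X = 7.59 / 6.95 ~ 1.0921
intercept = mean_Y - slope * mean_X = 63.96 - (7.59 / 6.95) * 53.67 ~ 5.3477
Y = slope * X + intercept. To avoid rounding drift from the rounded slope/intercept, evaluate the equivalent form Y = mean_Y + SD_Y * (X - mean_X) / SD_X at full precision:
Y = 63.96 + 7.59 * (47 - 53.67) / 6.95
Y = 63.96 - 7.59 * 6.67 / 6.95
Y = 63.96 - 50.6253 / 6.95
Y = 63.96 - 7.2842
Y = 56.6758

56.6758


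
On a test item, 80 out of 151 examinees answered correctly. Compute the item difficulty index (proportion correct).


Item difficulty p = number correct / total examinees
p = 80 / 151
p = 0.5298

0.5298


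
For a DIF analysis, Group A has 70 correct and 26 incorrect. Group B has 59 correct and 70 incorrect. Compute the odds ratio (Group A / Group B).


Odds_A = 70/26 = 2.6923
Odds_B = 59/70 = 0.8429
OR = Odds_A / Odds_B = 2.6923 / 0.8429
Exactly, OR = (70 * 70) / (26 * 59) = 4900 / 1534
OR = 3.1943

3.1943


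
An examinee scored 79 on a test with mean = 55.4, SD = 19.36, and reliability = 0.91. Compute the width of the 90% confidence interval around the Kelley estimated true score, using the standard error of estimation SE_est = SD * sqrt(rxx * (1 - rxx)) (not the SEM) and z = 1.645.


True score estimate = 0.91*79 + 0.09*55.4 = 76.876
SE_est = SD * sqrt(rxx * (1 - rxx)) = 19.36 * sqrt(0.91 * 0.09) = 19.36 * sqrt(0.0819) = 5.540479
CI = T_est +/- z * SE_est, so width = 2 * z * SE_est = 2 * 1.645 * 5.540479
Width = 18.2282

18.2282


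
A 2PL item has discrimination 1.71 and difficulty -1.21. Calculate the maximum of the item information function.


For 2PL, max info at theta = b = -1.21
I_max = a^2 / 4 = 1.71^2 / 4
= 2.9241 / 4
I_max = 0.731

0.731


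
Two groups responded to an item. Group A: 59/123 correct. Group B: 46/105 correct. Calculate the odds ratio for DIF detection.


Odds_A = 59/64 = 0.9219
Odds_B = 46/59 = 0.7797
OR = Odds_A / Odds_B = 0.9219 / 0.7797
Exactly, OR = (59 * 59) / (64 * 46) = 3481 / 2944
OR = 1.1824

1.1824


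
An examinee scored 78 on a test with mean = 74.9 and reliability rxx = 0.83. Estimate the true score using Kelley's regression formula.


T_est = rxx * X + (1 - rxx) * mean
T_est = 0.83 * 78 + 0.17 * 74.9
T_est = 64.74 + 12.733
T_est = 77.473

77.473


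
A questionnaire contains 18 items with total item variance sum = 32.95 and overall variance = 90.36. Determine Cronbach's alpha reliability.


alpha = (k/(k-1)) * (1 - sum(si^2)/s_total^2)
= (18/17) * (1 - 32.95/90.36)
alpha = 0.6727

0.6727


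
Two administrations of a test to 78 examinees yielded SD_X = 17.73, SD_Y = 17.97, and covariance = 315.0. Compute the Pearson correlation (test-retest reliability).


r = cov(X,Y) / (SD_X * SD_Y)
r = 315.0 / (17.73 * 17.97)
r = 315.0 / 318.6081
r = 0.9887

0.9887


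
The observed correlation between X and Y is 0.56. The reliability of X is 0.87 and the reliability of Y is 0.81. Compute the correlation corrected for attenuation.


r_corrected = rxy / sqrt(rxx * ryy)
= 0.56 / sqrt(0.87 * 0.81)
= 0.56 / sqrt(0.7047)
= 0.56 / 0.839464
r_corrected = 0.6671

0.6671


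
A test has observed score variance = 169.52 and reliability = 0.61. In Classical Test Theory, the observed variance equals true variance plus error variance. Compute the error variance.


var_true = rxx * var_obs = 0.61 * 169.52 = 103.4072
var_error = var_obs - var_true
var_error = 169.52 - 103.4072
var_error = 66.1128

66.1128


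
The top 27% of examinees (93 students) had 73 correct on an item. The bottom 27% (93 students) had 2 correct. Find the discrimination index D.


p_upper = 73/93 = 0.7849
p_lower = 2/93 = 0.0215
D = 0.7849 - 0.0215 = 0.7634

0.7634


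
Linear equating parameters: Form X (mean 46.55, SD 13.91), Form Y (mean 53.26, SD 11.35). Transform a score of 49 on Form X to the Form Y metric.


slope = SD_Y / SD_X = 11.35 / 13.91 ~ 0.816
intercept = mean_Y - slope * mean_X = 53.26 - (11.35 / 13.91) * 46.55 ~ 15.2771
Y = slope * X + intercept. To avoid rounding drift from the rounded slope/intercept, evaluate the equivalent form Y = mean_Y + SD_Y * (X - mean_X) / SD_X at full precision:
Y = 53.26 + 11.35 * (49 - 46.55) / 13.91
Y = 53.26 + 11.35 * 2.45 / 13.91
Y = 53.26 + 27.8075 / 13.91
Y = 53.26 + 1.9991
Y = 55.2591

55.2591


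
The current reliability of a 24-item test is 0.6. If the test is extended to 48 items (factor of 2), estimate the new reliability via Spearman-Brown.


r_new = (n * rxx) / (1 + (n-1) * rxx)
r_new = (2 * 0.6) / (1 + 1 * 0.6)
r_new = 1.2 / 1.6
r_new = 0.75

0.75


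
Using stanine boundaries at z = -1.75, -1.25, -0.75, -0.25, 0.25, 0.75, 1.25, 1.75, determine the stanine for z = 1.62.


Stanine boundaries: [-1.75, -1.25, -0.75, -0.25, 0.25, 0.75, 1.25, 1.75]
z = 1.62
Check each boundary:
  z >= -1.75 -> could be stanine 2
  z >= -1.25 -> could be stanine 3
  z >= -0.75 -> could be stanine 4
  z >= -0.25 -> could be stanine 5
  z >= 0.25 -> could be stanine 6
  z >= 0.75 -> could be stanine 7
  z >= 1.25 -> could be stanine 8
  z < 1.75
Highest qualifying boundary gives stanine = 8

8


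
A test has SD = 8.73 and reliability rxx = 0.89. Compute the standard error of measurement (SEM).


SEM = SD * sqrt(1 - rxx)
SEM = 8.73 * sqrt(1 - 0.89)
SEM = 8.73 * sqrt(0.11) = 8.73 * 0.331662
SEM = 2.8954

2.8954


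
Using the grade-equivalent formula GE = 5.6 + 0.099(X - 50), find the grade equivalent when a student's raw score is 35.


raw - median = 35 - 50 = -15
slope * diff = 0.099 * -15 = -1.485
GE = 5.6 + -1.485
GE = 4.115

4.115


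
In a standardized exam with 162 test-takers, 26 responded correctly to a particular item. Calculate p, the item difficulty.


Item difficulty p = number correct / total examinees
p = 26 / 162
p = 0.1605

0.1605


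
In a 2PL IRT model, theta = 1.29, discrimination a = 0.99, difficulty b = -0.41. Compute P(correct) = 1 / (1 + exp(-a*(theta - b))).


a*(theta - b) = 0.99 * (1.29 - -0.41) = 1.683
exp(-1.683) = 0.1858
P = 1 / (1 + 0.1858)
P = 0.8433

0.8433


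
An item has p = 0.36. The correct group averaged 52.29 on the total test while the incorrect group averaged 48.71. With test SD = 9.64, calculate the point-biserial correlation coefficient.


q = 1 - p = 0.64
rpb = ((M1 - M0) / SD) * sqrt(p * q)
rpb = ((52.29 - 48.71) / 9.64) * sqrt(0.36 * 0.64)
rpb = 0.1783

0.1783


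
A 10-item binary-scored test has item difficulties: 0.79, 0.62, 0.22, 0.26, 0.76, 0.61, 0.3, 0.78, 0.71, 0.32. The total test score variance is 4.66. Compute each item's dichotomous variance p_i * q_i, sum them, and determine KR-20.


For each item, compute p_i * q_i:
  Item 1: 0.79 * 0.21 = 0.1659
  Item 2: 0.62 * 0.38 = 0.2356
  Item 3: 0.22 * 0.78 = 0.1716
  Item 4: 0.26 * 0.74 = 0.1924
  Item 5: 0.76 * 0.24 = 0.1824
  Item 6: 0.61 * 0.39 = 0.2379
  Item 7: 0.3 * 0.7 = 0.21
  Item 8: 0.78 * 0.22 = 0.1716
  Item 9: 0.71 * 0.29 = 0.2059
  Item 10: 0.32 * 0.68 = 0.2176
Sum(p_i * q_i) = 0.1659 + 0.2356 + 0.1716 + 0.1924 + 0.1824 + 0.2379 + 0.21 + 0.1716 + 0.2059 + 0.2176 = 1.9909
KR-20 = (k/(k-1)) * (1 - Sum(p_i*q_i) / Var_total)
= (10/9) * (1 - 1.9909/4.66)
= 1.1111 * 0.5728
KR-20 = 0.6364

0.6364


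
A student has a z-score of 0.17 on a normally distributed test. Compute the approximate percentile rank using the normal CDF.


CDF(z) = 0.5 * (1 + erf(z/sqrt(2)))
erf(0.1202) = 0.135
CDF = 0.5675
Percentile rank = 0.5675 * 100 = 56.75

56.75


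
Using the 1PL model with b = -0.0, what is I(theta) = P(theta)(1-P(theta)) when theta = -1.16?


P = 1/(1+exp(-(-1.16--0.0))) = 0.2387
I = P*(1-P) = 0.2387 * 0.7613
I = 0.1817

0.1817


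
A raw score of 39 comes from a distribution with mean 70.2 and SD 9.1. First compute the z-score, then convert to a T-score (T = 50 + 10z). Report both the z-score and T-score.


z = (X - mean) / SD = (39 - 70.2) / 9.1
z = -31.2 / 9.1
z = -3.4286
T-score = T = 50 + 10z
Carry z at full precision (z = -31.2 / 9.1) into the conversion:
T-score = 50 + 10 * (-31.2 / 9.1) = 50 + -312 / 9.1
T-score = 50 + -34.2857
T-score = 15.7143

15.7143


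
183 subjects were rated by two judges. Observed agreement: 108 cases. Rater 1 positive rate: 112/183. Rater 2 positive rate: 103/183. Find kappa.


P_o = 108/183 = 0.590164
P_e = (112*103 + 71*80) / 33489 = 0.514079
kappa = (P_o - P_e) / (1 - P_e)
kappa = (0.590164 - 0.514079) / (1 - 0.514079)
kappa = 0.1566

0.1566


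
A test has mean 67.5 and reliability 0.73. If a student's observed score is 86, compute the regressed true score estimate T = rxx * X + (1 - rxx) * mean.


T_est = rxx * X + (1 - rxx) * mean
T_est = 0.73 * 86 + 0.27 * 67.5
T_est = 62.78 + 18.225
T_est = 81.005

81.005


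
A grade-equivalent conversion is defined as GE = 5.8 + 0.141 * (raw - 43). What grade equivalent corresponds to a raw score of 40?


raw - median = 40 - 43 = -3
slope * diff = 0.141 * -3 = -0.423
GE = 5.8 + -0.423
GE = 5.377

5.377


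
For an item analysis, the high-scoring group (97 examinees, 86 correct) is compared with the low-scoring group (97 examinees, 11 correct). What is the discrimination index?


p_upper = 86/97 = 0.8866
p_lower = 11/97 = 0.1134
D = 0.8866 - 0.1134 = 0.7732

0.7732


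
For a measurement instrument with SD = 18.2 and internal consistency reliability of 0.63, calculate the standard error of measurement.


SEM = SD * sqrt(1 - rxx)
SEM = 18.2 * sqrt(1 - 0.63)
SEM = 18.2 * sqrt(0.37) = 18.2 * 0.608276
SEM = 11.0706

11.0706


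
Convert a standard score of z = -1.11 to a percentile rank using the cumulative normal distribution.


CDF(z) = 0.5 * (1 + erf(z/sqrt(2)))
erf(-0.7849) = -0.733
CDF = 0.1335
Percentile rank = 0.1335 * 100 = 13.35

13.35


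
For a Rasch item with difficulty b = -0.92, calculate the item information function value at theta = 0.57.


P = 1/(1+exp(-(0.57--0.92))) = 0.8161
I = P*(1-P) = 0.8161 * 0.1839
I = 0.1501

0.1501


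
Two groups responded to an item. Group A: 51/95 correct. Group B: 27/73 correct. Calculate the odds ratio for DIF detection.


Odds_A = 51/44 = 1.1591
Odds_B = 27/46 = 0.587
OR = Odds_A / Odds_B = 1.1591 / 0.587
Exactly, OR = (51 * 46) / (44 * 27) = 2346 / 1188
OR = 1.9747

1.9747


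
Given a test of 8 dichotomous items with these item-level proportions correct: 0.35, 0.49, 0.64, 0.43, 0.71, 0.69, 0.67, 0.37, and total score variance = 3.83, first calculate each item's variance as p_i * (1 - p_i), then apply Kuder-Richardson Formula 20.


For each item, compute p_i * q_i:
  Item 1: 0.35 * 0.65 = 0.2275
  Item 2: 0.49 * 0.51 = 0.2499
  Item 3: 0.64 * 0.36 = 0.2304
  Item 4: 0.43 * 0.57 = 0.2451
  Item 5: 0.71 * 0.29 = 0.2059
  Item 6: 0.69 * 0.31 = 0.2139
  Item 7: 0.67 * 0.33 = 0.2211
  Item 8: 0.37 * 0.63 = 0.2331
Sum(p_i * q_i) = 0.2275 + 0.2499 + 0.2304 + 0.2451 + 0.2059 + 0.2139 + 0.2211 + 0.2331 = 1.8269
KR-20 = (k/(k-1)) * (1 - Sum(p_i*q_i) / Var_total)
= (8/7) * (1 - 1.8269/3.83)
= 1.1429 * 0.523
KR-20 = 0.5977

0.5977


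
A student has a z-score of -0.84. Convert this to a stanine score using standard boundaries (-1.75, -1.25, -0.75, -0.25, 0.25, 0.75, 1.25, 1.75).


Stanine boundaries: [-1.75, -1.25, -0.75, -0.25, 0.25, 0.75, 1.25, 1.75]
z = -0.84
Check each boundary:
  z >= -1.75 -> could be stanine 2
  z >= -1.25 -> could be stanine 3
  z < -0.75
  z < -0.25
  z < 0.25
  z < 0.75
  z < 1.25
  z < 1.75
Highest qualifying boundary gives stanine = 3

3


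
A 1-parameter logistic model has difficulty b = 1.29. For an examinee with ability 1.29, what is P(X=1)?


theta - b = 1.29 - 1.29 = 0.0
exp(-(theta - b)) = exp(-0.0) = 1.0
P = 1 / (1 + 1.0)
P = 0.5

0.5


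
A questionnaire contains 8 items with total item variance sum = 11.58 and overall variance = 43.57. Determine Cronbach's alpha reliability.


alpha = (k/(k-1)) * (1 - sum(si^2)/s_total^2)
= (8/7) * (1 - 11.58/43.57)
alpha = 0.8391

0.8391


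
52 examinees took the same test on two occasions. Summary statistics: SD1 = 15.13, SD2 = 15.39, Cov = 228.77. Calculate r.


r = cov(X,Y) / (SD_X * SD_Y)
r = 228.77 / (15.13 * 15.39)
r = 228.77 / 232.8507
r = 0.9825

0.9825


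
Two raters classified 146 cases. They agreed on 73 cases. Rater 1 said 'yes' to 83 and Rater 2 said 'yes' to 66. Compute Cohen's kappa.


P_o = 73/146 = 0.5
P_e = (83*66 + 63*80) / 21316 = 0.493432
kappa = (P_o - P_e) / (1 - P_e)
kappa = (0.5 - 0.493432) / (1 - 0.493432)
kappa = 0.013

0.013


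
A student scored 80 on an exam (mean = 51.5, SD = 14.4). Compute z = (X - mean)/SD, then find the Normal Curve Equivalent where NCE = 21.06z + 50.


z = (X - mean) / SD = (80 - 51.5) / 14.4
z = 28.5 / 14.4
z = 1.9792
NCE = NCE = 21.06z + 50
Carry z at full precision (z = 28.5 / 14.4) into the conversion:
NCE = 21.06 * (28.5 / 14.4) + 50 = 600.21 / 14.4 + 50
NCE = 41.6812 + 50
NCE = 91.6812

91.6812


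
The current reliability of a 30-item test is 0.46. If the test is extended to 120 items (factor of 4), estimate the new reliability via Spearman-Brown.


r_new = (n * rxx) / (1 + (n-1) * rxx)
r_new = (4 * 0.46) / (1 + 3 * 0.46)
r_new = 1.84 / 2.38
r_new = 0.7731

0.7731


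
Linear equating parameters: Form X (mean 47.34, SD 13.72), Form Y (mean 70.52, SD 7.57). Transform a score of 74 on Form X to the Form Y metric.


slope = SD_Y / SD_X = 7.57 / 13.72 ~ 0.5517
intercept = mean_Y - slope * mean_X = 70.52 - (7.57 / 13.72) * 47.34 ~ 44.4002
Y = slope * X + intercept. To avoid rounding drift from the rounded slope/intercept, evaluate the equivalent form Y = mean_Y + SD_Y * (X - mean_X) / SD_X at full precision:
Y = 70.52 + 7.57 * (74 - 47.34) / 13.72
Y = 70.52 + 7.57 * 26.66 / 13.72
Y = 70.52 + 201.8162 / 13.72
Y = 70.52 + 14.7096
Y = 85.2296

85.2296


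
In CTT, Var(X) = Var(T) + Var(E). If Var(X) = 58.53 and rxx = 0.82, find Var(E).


var_true = rxx * var_obs = 0.82 * 58.53 = 47.9946
var_error = var_obs - var_true
var_error = 58.53 - 47.9946
var_error = 10.5354

10.5354


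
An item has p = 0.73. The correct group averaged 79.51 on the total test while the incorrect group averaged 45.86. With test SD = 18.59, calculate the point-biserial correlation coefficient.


q = 1 - p = 0.27
rpb = ((M1 - M0) / SD) * sqrt(p * q)
rpb = ((79.51 - 45.86) / 18.59) * sqrt(0.73 * 0.27)
rpb = 0.8036

0.8036


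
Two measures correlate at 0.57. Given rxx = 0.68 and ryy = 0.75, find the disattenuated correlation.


r_corrected = rxy / sqrt(rxx * ryy)
= 0.57 / sqrt(0.68 * 0.75)
= 0.57 / sqrt(0.51)
= 0.57 / 0.714143
r_corrected = 0.7982

0.7982


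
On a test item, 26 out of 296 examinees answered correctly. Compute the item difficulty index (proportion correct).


Item difficulty p = number correct / total examinees
p = 26 / 296
p = 0.0878

0.0878


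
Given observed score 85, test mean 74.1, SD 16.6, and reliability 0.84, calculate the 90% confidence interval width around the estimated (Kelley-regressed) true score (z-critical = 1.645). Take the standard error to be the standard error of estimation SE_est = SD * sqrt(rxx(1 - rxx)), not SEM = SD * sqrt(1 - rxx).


True score estimate = 0.84*85 + 0.16*74.1 = 83.256
SE_est = SD * sqrt(rxx * (1 - rxx)) = 16.6 * sqrt(0.84 * 0.16) = 16.6 * sqrt(0.1344) = 6.085661
CI = T_est +/- z * SE_est, so width = 2 * z * SE_est = 2 * 1.645 * 6.085661
Width = 20.0218

20.0218


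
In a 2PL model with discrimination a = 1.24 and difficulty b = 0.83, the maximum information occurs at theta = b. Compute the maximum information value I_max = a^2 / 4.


For 2PL, max info at theta = b = 0.83
I_max = a^2 / 4 = 1.24^2 / 4
= 1.5376 / 4
I_max = 0.3844

0.3844


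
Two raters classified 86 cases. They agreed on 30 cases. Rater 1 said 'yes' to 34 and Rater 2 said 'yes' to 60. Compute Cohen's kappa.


P_o = 30/86 = 0.348837
P_e = (34*60 + 52*26) / 7396 = 0.458626
kappa = (P_o - P_e) / (1 - P_e)
kappa = (0.348837 - 0.458626) / (1 - 0.458626)
kappa = -0.2028

-0.2028


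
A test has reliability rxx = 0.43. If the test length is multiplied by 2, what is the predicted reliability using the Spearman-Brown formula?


r_new = (n * rxx) / (1 + (n-1) * rxx)
r_new = (2 * 0.43) / (1 + 1 * 0.43)
r_new = 0.86 / 1.43
r_new = 0.6014

0.6014


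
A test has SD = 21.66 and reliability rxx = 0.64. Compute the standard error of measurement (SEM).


SEM = SD * sqrt(1 - rxx)
SEM = 21.66 * sqrt(1 - 0.64)
SEM = 21.66 * sqrt(0.36) = 21.66 * 0.6
SEM = 12.996

12.996


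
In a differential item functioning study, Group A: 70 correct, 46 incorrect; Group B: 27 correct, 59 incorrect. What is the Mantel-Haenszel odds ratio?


Odds_A = 70/46 = 1.5217
Odds_B = 27/59 = 0.4576
OR = Odds_A / Odds_B = 1.5217 / 0.4576
Exactly, OR = (70 * 59) / (46 * 27) = 4130 / 1242
OR = 3.3253

3.3253


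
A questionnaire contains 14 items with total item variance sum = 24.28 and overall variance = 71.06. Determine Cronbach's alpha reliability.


alpha = (k/(k-1)) * (1 - sum(si^2)/s_total^2)
= (14/13) * (1 - 24.28/71.06)
alpha = 0.709

0.709


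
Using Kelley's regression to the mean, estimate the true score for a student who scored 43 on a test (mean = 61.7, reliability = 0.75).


T_est = rxx * X + (1 - rxx) * mean
T_est = 0.75 * 43 + 0.25 * 61.7
T_est = 32.25 + 15.425
T_est = 47.675

47.675


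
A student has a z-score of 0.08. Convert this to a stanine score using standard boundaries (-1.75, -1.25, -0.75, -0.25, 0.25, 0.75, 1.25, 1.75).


Stanine boundaries: [-1.75, -1.25, -0.75, -0.25, 0.25, 0.75, 1.25, 1.75]
z = 0.08
Check each boundary:
  z >= -1.75 -> could be stanine 2
  z >= -1.25 -> could be stanine 3
  z >= -0.75 -> could be stanine 4
  z >= -0.25 -> could be stanine 5
  z < 0.25
  z < 0.75
  z < 1.25
  z < 1.75
Highest qualifying boundary gives stanine = 5

5


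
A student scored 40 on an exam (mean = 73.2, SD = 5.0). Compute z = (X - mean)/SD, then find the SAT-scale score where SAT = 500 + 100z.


z = (X - mean) / SD = (40 - 73.2) / 5.0
z = -33.2 / 5.0
z = -6.64
SAT-scale = SAT = 500 + 100z
Carry z at full precision (z = -33.2 / 5.0) into the conversion:
SAT-scale = 500 + 100 * (-33.2 / 5.0) = 500 + -3320 / 5.0
SAT-scale = 500 + -664.0
SAT-scale = -164.0

-164.0


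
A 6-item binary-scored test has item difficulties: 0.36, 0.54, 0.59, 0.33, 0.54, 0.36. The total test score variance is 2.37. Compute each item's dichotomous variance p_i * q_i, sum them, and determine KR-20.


For each item, compute p_i * q_i:
  Item 1: 0.36 * 0.64 = 0.2304
  Item 2: 0.54 * 0.46 = 0.2484
  Item 3: 0.59 * 0.41 = 0.2419
  Item 4: 0.33 * 0.67 = 0.2211
  Item 5: 0.54 * 0.46 = 0.2484
  Item 6: 0.36 * 0.64 = 0.2304
Sum(p_i * q_i) = 0.2304 + 0.2484 + 0.2419 + 0.2211 + 0.2484 + 0.2304 = 1.4206
KR-20 = (k/(k-1)) * (1 - Sum(p_i*q_i) / Var_total)
= (6/5) * (1 - 1.4206/2.37)
= 1.2 * 0.4006
KR-20 = 0.4807

0.4807


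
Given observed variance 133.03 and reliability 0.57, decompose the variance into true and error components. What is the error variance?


var_true = rxx * var_obs = 0.57 * 133.03 = 75.8271
var_error = var_obs - var_true
var_error = 133.03 - 75.8271
var_error = 57.2029

57.2029


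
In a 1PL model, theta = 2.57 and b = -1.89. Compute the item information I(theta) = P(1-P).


P = 1/(1+exp(-(2.57--1.89))) = 0.9886
I = P*(1-P) = 0.9886 * 0.0114
I = 0.0113

0.0113


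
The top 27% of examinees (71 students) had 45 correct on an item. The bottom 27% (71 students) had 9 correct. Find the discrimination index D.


p_upper = 45/71 = 0.6338
p_lower = 9/71 = 0.1268
D = 0.6338 - 0.1268 = 0.507

0.507


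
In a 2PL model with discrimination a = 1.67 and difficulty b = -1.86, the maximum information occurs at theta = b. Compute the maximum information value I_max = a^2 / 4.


For 2PL, max info at theta = b = -1.86
I_max = a^2 / 4 = 1.67^2 / 4
= 2.7889 / 4
I_max = 0.6972

0.6972


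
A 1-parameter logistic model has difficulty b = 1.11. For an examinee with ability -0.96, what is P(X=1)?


theta - b = -0.96 - 1.11 = -2.07
exp(-(theta - b)) = exp(2.07) = 7.9248
P = 1 / (1 + 7.9248)
P = 0.112

0.112


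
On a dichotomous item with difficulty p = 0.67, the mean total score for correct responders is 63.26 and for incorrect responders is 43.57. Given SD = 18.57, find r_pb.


q = 1 - p = 0.33
rpb = ((M1 - M0) / SD) * sqrt(p * q)
rpb = ((63.26 - 43.57) / 18.57) * sqrt(0.67 * 0.33)
rpb = 0.4986

0.4986


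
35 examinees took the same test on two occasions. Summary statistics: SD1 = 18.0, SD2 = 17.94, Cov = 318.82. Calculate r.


r = cov(X,Y) / (SD_X * SD_Y)
r = 318.82 / (18.0 * 17.94)
r = 318.82 / 322.92
r = 0.9873

0.9873


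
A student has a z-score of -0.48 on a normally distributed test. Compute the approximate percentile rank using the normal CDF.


CDF(z) = 0.5 * (1 + erf(z/sqrt(2)))
erf(-0.3394) = -0.3688
CDF = 0.3156
Percentile rank = 0.3156 * 100 = 31.56

31.56


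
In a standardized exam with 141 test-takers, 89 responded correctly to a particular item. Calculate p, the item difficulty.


Item difficulty p = number correct / total examinees
p = 89 / 141
p = 0.6312

0.6312


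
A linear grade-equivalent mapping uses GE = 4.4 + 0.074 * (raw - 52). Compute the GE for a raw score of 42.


raw - median = 42 - 52 = -10
slope * diff = 0.074 * -10 = -0.74
GE = 4.4 + -0.74
GE = 3.66

3.66


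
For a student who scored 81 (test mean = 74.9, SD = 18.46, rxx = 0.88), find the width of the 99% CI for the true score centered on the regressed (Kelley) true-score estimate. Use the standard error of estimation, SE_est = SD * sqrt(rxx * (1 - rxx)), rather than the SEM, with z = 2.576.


True score estimate = 0.88*81 + 0.12*74.9 = 80.268
SE_est = SD * sqrt(rxx * (1 - rxx)) = 18.46 * sqrt(0.88 * 0.12) = 18.46 * sqrt(0.1056) = 5.99879
CI = T_est +/- z * SE_est, so width = 2 * z * SE_est = 2 * 2.576 * 5.99879
Width = 30.9058

30.9058


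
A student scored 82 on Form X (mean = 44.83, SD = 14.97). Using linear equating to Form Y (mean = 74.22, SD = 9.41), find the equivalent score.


slope = SD_Y / SD_X = 9.41 / 14.97 ~ 0.6286
intercept = mean_Y - slope * mean_X = 74.22 - (9.41 / 14.97) * 44.83 ~ 46.0403
Y = slope * X + intercept. To avoid rounding drift from the rounded slope/intercept, evaluate the equivalent form Y = mean_Y + SD_Y * (X - mean_X) / SD_X at full precision:
Y = 74.22 + 9.41 * (82 - 44.83) / 14.97
Y = 74.22 + 9.41 * 37.17 / 14.97
Y = 74.22 + 349.7697 / 14.97
Y = 74.22 + 23.3647
Y = 97.5847

97.5847


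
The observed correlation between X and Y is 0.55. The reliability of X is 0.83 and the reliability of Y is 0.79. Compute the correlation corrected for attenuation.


r_corrected = rxy / sqrt(rxx * ryy)
= 0.55 / sqrt(0.83 * 0.79)
= 0.55 / sqrt(0.6557)
= 0.55 / 0.809753
r_corrected = 0.6792

0.6792


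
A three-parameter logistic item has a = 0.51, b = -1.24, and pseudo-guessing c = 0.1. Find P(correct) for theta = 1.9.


logit = 0.51*(1.9 - -1.24) = 1.6014
P* = 1/(1 + exp(-1.6014)) = 0.8322
P = 0.1 + (1 - 0.1) * 0.8322
P = 0.849

0.849


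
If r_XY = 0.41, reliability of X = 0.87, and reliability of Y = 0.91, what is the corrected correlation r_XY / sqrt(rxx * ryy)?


r_corrected = rxy / sqrt(rxx * ryy)
= 0.41 / sqrt(0.87 * 0.91)
= 0.41 / sqrt(0.7917)
= 0.41 / 0.889775
r_corrected = 0.4608

0.4608


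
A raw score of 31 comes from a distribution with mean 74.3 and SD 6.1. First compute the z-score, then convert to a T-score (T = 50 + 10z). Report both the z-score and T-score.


z = (X - mean) / SD = (31 - 74.3) / 6.1
z = -43.3 / 6.1
z = -7.0984
T-score = T = 50 + 10z
Carry z at full precision (z = -43.3 / 6.1) into the conversion:
T-score = 50 + 10 * (-43.3 / 6.1) = 50 + -433 / 6.1
T-score = 50 + -70.9836
T-score = -20.9836

-20.9836


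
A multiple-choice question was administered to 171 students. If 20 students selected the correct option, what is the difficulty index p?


Item difficulty p = number correct / total examinees
p = 20 / 171
p = 0.117

0.117


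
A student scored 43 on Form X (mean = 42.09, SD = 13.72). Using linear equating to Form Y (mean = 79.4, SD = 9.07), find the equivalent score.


slope = SD_Y / SD_X = 9.07 / 13.72 ~ 0.6611
intercept = mean_Y - slope * mean_X = 79.4 - (9.07 / 13.72) * 42.09 ~ 51.5752
Y = slope * X + intercept. To avoid rounding drift from the rounded slope/intercept, evaluate the equivalent form Y = mean_Y + SD_Y * (X - mean_X) / SD_X at full precision:
Y = 79.4 + 9.07 * (43 - 42.09) / 13.72
Y = 79.4 + 9.07 * 0.91 / 13.72
Y = 79.4 + 8.2537 / 13.72
Y = 79.4 + 0.6016
Y = 80.0016

80.0016


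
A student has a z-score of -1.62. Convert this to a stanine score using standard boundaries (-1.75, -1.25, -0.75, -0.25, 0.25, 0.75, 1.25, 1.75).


Stanine boundaries: [-1.75, -1.25, -0.75, -0.25, 0.25, 0.75, 1.25, 1.75]
z = -1.62
Check each boundary:
  z >= -1.75 -> could be stanine 2
  z < -1.25
  z < -0.75
  z < -0.25
  z < 0.25
  z < 0.75
  z < 1.25
  z < 1.75
Highest qualifying boundary gives stanine = 2

2


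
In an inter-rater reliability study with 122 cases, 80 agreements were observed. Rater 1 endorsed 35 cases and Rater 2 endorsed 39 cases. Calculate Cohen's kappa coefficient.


P_o = 80/122 = 0.655738
P_e = (35*39 + 87*83) / 14884 = 0.576861
kappa = (P_o - P_e) / (1 - P_e)
kappa = (0.655738 - 0.576861) / (1 - 0.576861)
kappa = 0.1864

0.1864


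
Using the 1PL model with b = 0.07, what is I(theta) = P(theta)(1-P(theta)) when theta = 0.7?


P = 1/(1+exp(-(0.7-0.07))) = 0.6525
I = P*(1-P) = 0.6525 * 0.3475
I = 0.2267

0.2267


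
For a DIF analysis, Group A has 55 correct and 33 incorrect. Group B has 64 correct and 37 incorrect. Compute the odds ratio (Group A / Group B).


Odds_A = 55/33 = 1.6667
Odds_B = 64/37 = 1.7297
OR = Odds_A / Odds_B = 1.6667 / 1.7297
Exactly, OR = (55 * 37) / (33 * 64) = 2035 / 2112
OR = 0.9635

0.9635


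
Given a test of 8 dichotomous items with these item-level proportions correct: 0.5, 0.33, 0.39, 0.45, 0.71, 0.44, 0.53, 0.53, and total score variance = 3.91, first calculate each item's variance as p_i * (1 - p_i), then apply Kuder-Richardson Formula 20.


For each item, compute p_i * q_i:
  Item 1: 0.5 * 0.5 = 0.25
  Item 2: 0.33 * 0.67 = 0.2211
  Item 3: 0.39 * 0.61 = 0.2379
  Item 4: 0.45 * 0.55 = 0.2475
  Item 5: 0.71 * 0.29 = 0.2059
  Item 6: 0.44 * 0.56 = 0.2464
  Item 7: 0.53 * 0.47 = 0.2491
  Item 8: 0.53 * 0.47 = 0.2491
Sum(p_i * q_i) = 0.25 + 0.2211 + 0.2379 + 0.2475 + 0.2059 + 0.2464 + 0.2491 + 0.2491 = 1.907
KR-20 = (k/(k-1)) * (1 - Sum(p_i*q_i) / Var_total)
= (8/7) * (1 - 1.907/3.91)
= 1.1429 * 0.5123
KR-20 = 0.5855

0.5855


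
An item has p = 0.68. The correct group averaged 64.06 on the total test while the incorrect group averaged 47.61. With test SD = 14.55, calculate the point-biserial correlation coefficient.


q = 1 - p = 0.32
rpb = ((M1 - M0) / SD) * sqrt(p * q)
rpb = ((64.06 - 47.61) / 14.55) * sqrt(0.68 * 0.32)
rpb = 0.5274

0.5274


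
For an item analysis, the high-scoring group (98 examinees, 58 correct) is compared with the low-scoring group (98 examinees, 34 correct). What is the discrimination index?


p_upper = 58/98 = 0.5918
p_lower = 34/98 = 0.3469
D = 0.5918 - 0.3469 = 0.2449

0.2449


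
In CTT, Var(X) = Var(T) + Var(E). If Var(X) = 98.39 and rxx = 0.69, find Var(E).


var_true = rxx * var_obs = 0.69 * 98.39 = 67.8891
var_error = var_obs - var_true
var_error = 98.39 - 67.8891
var_error = 30.5009

30.5009


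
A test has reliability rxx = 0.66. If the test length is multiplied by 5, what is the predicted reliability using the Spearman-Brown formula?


r_new = (n * rxx) / (1 + (n-1) * rxx)
r_new = (5 * 0.66) / (1 + 4 * 0.66)
r_new = 3.3 / 3.64
r_new = 0.9066

0.9066


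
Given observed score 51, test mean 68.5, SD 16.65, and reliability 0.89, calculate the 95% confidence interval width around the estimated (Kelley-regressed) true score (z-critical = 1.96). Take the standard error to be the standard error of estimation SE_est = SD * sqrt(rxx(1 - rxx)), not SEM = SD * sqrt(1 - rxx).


True score estimate = 0.89*51 + 0.11*68.5 = 52.925
SE_est = SD * sqrt(rxx * (1 - rxx)) = 16.65 * sqrt(0.89 * 0.11) = 16.65 * sqrt(0.0979) = 5.209614
CI = T_est +/- z * SE_est, so width = 2 * z * SE_est = 2 * 1.96 * 5.209614
Width = 20.4217

20.4217


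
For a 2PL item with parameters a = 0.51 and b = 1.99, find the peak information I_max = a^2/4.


For 2PL, max info at theta = b = 1.99
I_max = a^2 / 4 = 0.51^2 / 4
= 0.2601 / 4
I_max = 0.065

0.065


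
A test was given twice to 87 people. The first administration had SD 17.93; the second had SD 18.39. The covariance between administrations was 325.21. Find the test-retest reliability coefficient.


r = cov(X,Y) / (SD_X * SD_Y)
r = 325.21 / (17.93 * 18.39)
r = 325.21 / 329.7327
r = 0.9863

0.9863


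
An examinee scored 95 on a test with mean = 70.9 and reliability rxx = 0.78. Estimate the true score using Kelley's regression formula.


T_est = rxx * X + (1 - rxx) * mean
T_est = 0.78 * 95 + 0.22 * 70.9
T_est = 74.1 + 15.598
T_est = 89.698

89.698


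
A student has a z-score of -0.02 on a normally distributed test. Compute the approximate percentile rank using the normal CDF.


CDF(z) = 0.5 * (1 + erf(z/sqrt(2)))
erf(-0.0141) = -0.016
CDF = 0.492
Percentile rank = 0.492 * 100 = 49.2

49.2


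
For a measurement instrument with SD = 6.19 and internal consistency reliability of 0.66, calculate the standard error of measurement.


SEM = SD * sqrt(1 - rxx)
SEM = 6.19 * sqrt(1 - 0.66)
SEM = 6.19 * sqrt(0.34) = 6.19 * 0.583095
SEM = 3.6094

3.6094


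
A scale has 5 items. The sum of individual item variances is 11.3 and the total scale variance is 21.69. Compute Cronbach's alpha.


alpha = (k/(k-1)) * (1 - sum(si^2)/s_total^2)
= (5/4) * (1 - 11.3/21.69)
alpha = 0.5988

0.5988


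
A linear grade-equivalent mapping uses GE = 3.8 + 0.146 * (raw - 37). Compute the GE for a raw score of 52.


raw - median = 52 - 37 = 15
slope * diff = 0.146 * 15 = 2.19
GE = 3.8 + 2.19
GE = 5.99

5.99


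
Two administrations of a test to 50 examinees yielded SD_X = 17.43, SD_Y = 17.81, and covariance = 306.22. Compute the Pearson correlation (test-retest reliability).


r = cov(X,Y) / (SD_X * SD_Y)
r = 306.22 / (17.43 * 17.81)
r = 306.22 / 310.4283
r = 0.9864

0.9864


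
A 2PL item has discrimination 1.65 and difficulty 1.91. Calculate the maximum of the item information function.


For 2PL, max info at theta = b = 1.91
I_max = a^2 / 4 = 1.65^2 / 4
= 2.7225 / 4
I_max = 0.6806

0.6806


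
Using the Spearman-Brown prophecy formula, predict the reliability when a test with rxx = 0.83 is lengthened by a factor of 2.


r_new = (n * rxx) / (1 + (n-1) * rxx)
r_new = (2 * 0.83) / (1 + 1 * 0.83)
r_new = 1.66 / 1.83
r_new = 0.9071

0.9071


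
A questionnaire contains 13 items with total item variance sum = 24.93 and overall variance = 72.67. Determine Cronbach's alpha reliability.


alpha = (k/(k-1)) * (1 - sum(si^2)/s_total^2)
= (13/12) * (1 - 24.93/72.67)
alpha = 0.7117

0.7117


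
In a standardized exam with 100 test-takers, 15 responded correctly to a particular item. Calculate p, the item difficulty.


Item difficulty p = number correct / total examinees
p = 15 / 100
p = 0.15

0.15


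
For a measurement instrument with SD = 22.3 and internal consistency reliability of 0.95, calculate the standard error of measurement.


SEM = SD * sqrt(1 - rxx)
SEM = 22.3 * sqrt(1 - 0.95)
SEM = 22.3 * sqrt(0.05) = 22.3 * 0.223607
SEM = 4.9864

4.9864


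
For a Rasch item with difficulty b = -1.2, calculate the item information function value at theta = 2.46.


P = 1/(1+exp(-(2.46--1.2))) = 0.9749
I = P*(1-P) = 0.9749 * 0.0251
I = 0.0245

0.0245


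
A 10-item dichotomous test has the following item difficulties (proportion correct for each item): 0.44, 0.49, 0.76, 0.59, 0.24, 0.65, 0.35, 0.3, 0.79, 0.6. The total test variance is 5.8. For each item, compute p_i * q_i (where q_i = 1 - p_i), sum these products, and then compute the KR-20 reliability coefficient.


For each item, compute p_i * q_i:
  Item 1: 0.44 * 0.56 = 0.2464
  Item 2: 0.49 * 0.51 = 0.2499
  Item 3: 0.76 * 0.24 = 0.1824
  Item 4: 0.59 * 0.41 = 0.2419
  Item 5: 0.24 * 0.76 = 0.1824
  Item 6: 0.65 * 0.35 = 0.2275
  Item 7: 0.35 * 0.65 = 0.2275
  Item 8: 0.3 * 0.7 = 0.21
  Item 9: 0.79 * 0.21 = 0.1659
  Item 10: 0.6 * 0.4 = 0.24
Sum(p_i * q_i) = 0.2464 + 0.2499 + 0.1824 + 0.2419 + 0.1824 + 0.2275 + 0.2275 + 0.21 + 0.1659 + 0.24 = 2.1739
KR-20 = (k/(k-1)) * (1 - Sum(p_i*q_i) / Var_total)
= (10/9) * (1 - 2.1739/5.8)
= 1.1111 * 0.6252
KR-20 = 0.6947

0.6947


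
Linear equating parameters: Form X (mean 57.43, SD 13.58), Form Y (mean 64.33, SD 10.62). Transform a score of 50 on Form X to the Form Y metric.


slope = SD_Y / SD_X = 10.62 / 13.58 ~ 0.782
intercept = mean_Y - slope * mean_X = 64.33 - (10.62 / 13.58) * 57.43 ~ 19.4179
Y = slope * X + intercept. To avoid rounding drift from the rounded slope/intercept, evaluate the equivalent form Y = mean_Y + SD_Y * (X - mean_X) / SD_X at full precision:
Y = 64.33 + 10.62 * (50 - 57.43) / 13.58
Y = 64.33 - 10.62 * 7.43 / 13.58
Y = 64.33 - 78.9066 / 13.58
Y = 64.33 - 5.8105
Y = 58.5195

58.5195


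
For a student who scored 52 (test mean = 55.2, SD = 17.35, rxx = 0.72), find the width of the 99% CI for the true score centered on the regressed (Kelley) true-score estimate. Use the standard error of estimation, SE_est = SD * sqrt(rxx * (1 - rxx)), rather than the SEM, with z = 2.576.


True score estimate = 0.72*52 + 0.28*55.2 = 52.896
SE_est = SD * sqrt(rxx * (1 - rxx)) = 17.35 * sqrt(0.72 * 0.28) = 17.35 * sqrt(0.2016) = 7.790131
CI = T_est +/- z * SE_est, so width = 2 * z * SE_est = 2 * 2.576 * 7.790131
Width = 40.1348

40.1348


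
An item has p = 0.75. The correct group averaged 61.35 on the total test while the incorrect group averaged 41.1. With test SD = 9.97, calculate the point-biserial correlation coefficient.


q = 1 - p = 0.25
rpb = ((M1 - M0) / SD) * sqrt(p * q)
rpb = ((61.35 - 41.1) / 9.97) * sqrt(0.75 * 0.25)
rpb = 0.8795

0.8795


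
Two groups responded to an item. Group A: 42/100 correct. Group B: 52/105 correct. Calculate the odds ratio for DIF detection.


Odds_A = 42/58 = 0.7241
Odds_B = 52/53 = 0.9811
OR = Odds_A / Odds_B = 0.7241 / 0.9811
Exactly, OR = (42 * 53) / (58 * 52) = 2226 / 3016
OR = 0.7381

0.7381
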